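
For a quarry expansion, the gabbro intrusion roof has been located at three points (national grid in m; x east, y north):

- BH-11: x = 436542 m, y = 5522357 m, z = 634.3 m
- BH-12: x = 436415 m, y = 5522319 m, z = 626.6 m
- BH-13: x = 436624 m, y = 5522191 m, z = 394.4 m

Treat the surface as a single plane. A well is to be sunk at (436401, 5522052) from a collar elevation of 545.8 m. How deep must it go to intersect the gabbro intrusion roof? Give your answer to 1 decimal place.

Let the plane be z = a·x + b·y + c.
BH-12−BH-11: −127a − 38b = −7.7;  BH-13−BH-11: 82a − 166b = −239.9.
Solving gives a = −0.323911067, b = 1.285176461.
Then c = 634.3 − a·436542 − b·5522357 = −6955168.14.
At (436401, 5522052): z_contact = −141355.11 + 7096811.25 − 6955168.14 = 287.99 m.
Depth below ground = 545.8 − 287.99 = 257.8 m.

257.8 m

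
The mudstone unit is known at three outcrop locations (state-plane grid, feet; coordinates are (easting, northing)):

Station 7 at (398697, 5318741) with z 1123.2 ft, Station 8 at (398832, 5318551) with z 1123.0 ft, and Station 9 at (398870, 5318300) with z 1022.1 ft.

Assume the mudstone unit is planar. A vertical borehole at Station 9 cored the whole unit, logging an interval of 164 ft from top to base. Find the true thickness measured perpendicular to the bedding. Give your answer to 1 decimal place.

Let the plane be z = a·E + b·N + c.
Station 8−Station 7: 135a − 190b = −0.2;  Station 9−Station 7: 173a − 441b = −101.1.
Solving gives a = 0.71707, b = 0.51055.
|∇z| = √(a²+b²) = 0.88026, so dip δ = arctan(0.88026) = 41.36°.
True thickness = vertical thickness × cos δ = 164 × cos 41.36° = 123.1 ft.

123.1 ft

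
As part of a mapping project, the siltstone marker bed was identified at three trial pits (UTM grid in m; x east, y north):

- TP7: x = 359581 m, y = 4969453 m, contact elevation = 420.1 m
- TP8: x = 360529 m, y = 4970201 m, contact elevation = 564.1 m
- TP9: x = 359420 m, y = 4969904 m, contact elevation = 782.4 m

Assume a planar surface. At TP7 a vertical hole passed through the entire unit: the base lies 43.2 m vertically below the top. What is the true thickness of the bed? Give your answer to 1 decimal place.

Two edge vectors: TP7→TP8 = (948, 748, 144), TP7→TP9 = (-161, 451, 362.3).
Normal n = (TP7→TP8) × (TP7→TP9) = (206056.4, -366644.4, 547976).
So ∂z/∂x = −n_x/n_z = −0.37603 and ∂z/∂y = −n_y/n_z = 0.66909.
|∇z| = √(a²+b²) = 0.76751, so dip δ = arctan(0.76751) = 37.51°.
True thickness = vertical thickness × cos δ = 43.2 × cos 37.51° = 34.3 m.

34.3 m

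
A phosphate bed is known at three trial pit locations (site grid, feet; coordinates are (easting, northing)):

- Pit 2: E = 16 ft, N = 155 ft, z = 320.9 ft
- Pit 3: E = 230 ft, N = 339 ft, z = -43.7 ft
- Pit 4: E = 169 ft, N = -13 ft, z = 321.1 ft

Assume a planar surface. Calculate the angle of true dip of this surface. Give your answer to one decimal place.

52.3°

Two edge vectors: Pit 2→Pit 3 = (214, 184, -364.6), Pit 2→Pit 4 = (153, -168, 0.2).
Normal n = (Pit 2→Pit 3) × (Pit 2→Pit 4) = (-61216, -55826.6, -64104).
So ∂z/∂E = −n_x/n_z = −0.95495 and ∂z/∂N = −n_y/n_z = −0.87088.
Gradient magnitude |∇z| = √(a² + b²) = √(0.91193 + 0.75842) = 1.29242.
True dip = arctan(1.29242) = 52.3°, dipping toward NE (azimuth ≈ 048°).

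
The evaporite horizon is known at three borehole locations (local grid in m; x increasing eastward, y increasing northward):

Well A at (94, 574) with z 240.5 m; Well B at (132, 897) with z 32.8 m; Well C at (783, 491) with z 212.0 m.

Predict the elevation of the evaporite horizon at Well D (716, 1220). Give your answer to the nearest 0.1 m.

Let the plane be z = a·x + b·y + c.
Well B−Well A: 38a + 323b = −207.7;  Well C−Well A: 689a − 83b = −28.5.
Solving gives a = −0.117167, b = −0.629250.
Then c = 240.5 − a·94 − b·574 = 612.70.
At (716, 1220): z = −83.9 − 767.7 + 612.70 = -238.9 m.

-238.9 m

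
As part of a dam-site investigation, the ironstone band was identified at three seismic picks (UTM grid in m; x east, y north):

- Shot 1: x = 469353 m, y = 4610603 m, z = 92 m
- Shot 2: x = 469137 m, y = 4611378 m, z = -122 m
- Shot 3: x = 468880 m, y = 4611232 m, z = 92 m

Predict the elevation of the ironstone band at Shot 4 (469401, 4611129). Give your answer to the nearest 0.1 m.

Let the plane be z = a·x + b·y + c.
Shot 2−Shot 1: −216a + 775b = −214;  Shot 3−Shot 1: −473a + 629b = 0.
Solving gives a = −0.583439888, b = −0.438739375.
Then c = 92 − a·469353 − b·4610603 = 2296784.34.
At (469401, 4611129): z = −273867.3 − 2023083.9 + 2296784.34 = -166.8 m.

-166.8 m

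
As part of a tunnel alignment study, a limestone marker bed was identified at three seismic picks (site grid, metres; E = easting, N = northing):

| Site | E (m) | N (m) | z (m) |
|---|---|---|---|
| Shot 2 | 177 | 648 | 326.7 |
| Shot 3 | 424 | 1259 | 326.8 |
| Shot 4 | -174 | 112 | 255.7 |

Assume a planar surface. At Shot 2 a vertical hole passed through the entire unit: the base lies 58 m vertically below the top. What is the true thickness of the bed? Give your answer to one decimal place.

50.4 m

Two edge vectors: Shot 2→Shot 3 = (247, 611, 0.1), Shot 2→Shot 4 = (-351, -536, -71).
Normal n = (Shot 2→Shot 3) × (Shot 2→Shot 4) = (-43327.4, 17501.9, 82069).
So ∂z/∂E = −n_x/n_z = 0.52794 and ∂z/∂N = −n_y/n_z = −0.21326.
|∇z| = √(a²+b²) = 0.56938, so dip δ = arctan(0.56938) = 29.66°.
True thickness = vertical thickness × cos δ = 58 × cos 29.66° = 50.4 m.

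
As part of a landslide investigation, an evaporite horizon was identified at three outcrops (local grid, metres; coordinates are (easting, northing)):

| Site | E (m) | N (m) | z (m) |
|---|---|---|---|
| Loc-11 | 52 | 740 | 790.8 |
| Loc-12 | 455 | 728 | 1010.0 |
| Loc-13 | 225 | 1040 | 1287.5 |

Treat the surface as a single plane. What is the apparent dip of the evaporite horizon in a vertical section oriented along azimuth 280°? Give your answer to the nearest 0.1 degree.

19.0°

Two edge vectors: Loc-11→Loc-12 = (403, -12, 219.2), Loc-11→Loc-13 = (173, 300, 496.7).
Normal n = (Loc-11→Loc-12) × (Loc-11→Loc-13) = (-71720.4, -162248.5, 122976).
So ∂z/∂E = −n_x/n_z = 0.58321 and ∂z/∂N = −n_y/n_z = 1.31935.
Unit vector along 280° is (sin 280°, cos 280°) = (-0.9848, 0.1736).
Slope in that direction = a·(-0.9848) + b·(0.1736) = −0.34524.
Apparent dip = arctan|0.34524| = 19.0° (true dip is 55.3°, so apparent ≤ true as expected).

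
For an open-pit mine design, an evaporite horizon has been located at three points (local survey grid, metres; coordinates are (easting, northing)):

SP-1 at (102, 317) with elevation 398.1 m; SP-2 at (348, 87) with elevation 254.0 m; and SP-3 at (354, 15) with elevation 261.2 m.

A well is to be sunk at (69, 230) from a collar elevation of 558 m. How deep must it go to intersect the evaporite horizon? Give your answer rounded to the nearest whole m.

Let the plane be z = a·E + b·N + c.
SP-2−SP-1: 246a − 230b = −144.1;  SP-3−SP-1: 252a − 302b = −136.9.
Solving gives a = −0.73666, b = −0.16139.
Then c = 398.1 − a·102 − b·317 = 524.40.
At (69, 230): z_contact = −50.8 − 37.1 + 524.40 = 436.5 m.
Depth below ground = 558 − 436.5 = 122 m.

122 m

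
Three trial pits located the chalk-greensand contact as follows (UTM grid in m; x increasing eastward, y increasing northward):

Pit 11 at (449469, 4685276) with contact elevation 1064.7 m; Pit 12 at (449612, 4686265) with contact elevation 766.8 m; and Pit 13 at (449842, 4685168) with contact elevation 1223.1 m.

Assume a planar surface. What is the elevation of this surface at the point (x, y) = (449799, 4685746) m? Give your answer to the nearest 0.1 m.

1008.0 m

Let the plane be z = a·x + b·y + c.
Pit 12−Pit 11: 143a + 989b = −297.9;  Pit 13−Pit 11: 373a − 108b = 158.4.
Solving gives a = 0.323890503, b = −0.348044835.
Then c = 1064.7 − a·449469 − b·4685276 = 1486172.07.
At (449799, 4685746): z = 145685.6 − 1630849.7 + 1486172.07 = 1008.0 m.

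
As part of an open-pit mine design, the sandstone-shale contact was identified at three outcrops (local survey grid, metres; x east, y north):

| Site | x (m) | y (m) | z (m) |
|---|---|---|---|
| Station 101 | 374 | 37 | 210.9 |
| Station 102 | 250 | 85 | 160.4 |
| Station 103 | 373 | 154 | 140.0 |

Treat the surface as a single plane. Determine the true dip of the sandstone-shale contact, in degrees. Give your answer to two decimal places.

Let the plane be z = a·x + b·y + c.
Station 102−Station 101: −124a + 48b = −50.5;  Station 103−Station 101: −1a + 117b = −70.9.
Solving gives a = 0.17326, b = −0.60450.
Gradient magnitude |∇z| = √(a² + b²) = √(0.03002 + 0.36542) = 0.62884.
True dip = arctan(0.62884) = 32.16°, dipping toward NNW (azimuth ≈ 344°).

32.16°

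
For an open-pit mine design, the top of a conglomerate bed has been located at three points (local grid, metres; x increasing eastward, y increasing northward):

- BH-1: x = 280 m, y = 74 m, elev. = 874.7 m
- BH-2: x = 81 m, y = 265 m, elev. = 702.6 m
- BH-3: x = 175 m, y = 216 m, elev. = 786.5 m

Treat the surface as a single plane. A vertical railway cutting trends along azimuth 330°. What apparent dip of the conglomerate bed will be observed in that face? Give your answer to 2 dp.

Two edge vectors: BH-1→BH-2 = (-199, 191, -172.1), BH-1→BH-3 = (-105, 142, -88.2).
Normal n = (BH-1→BH-2) × (BH-1→BH-3) = (7592, 518.7, -8203).
So ∂z/∂x = −n_x/n_z = 0.92552 and ∂z/∂y = −n_y/n_z = 0.06323.
Unit vector along 330° is (sin 330°, cos 330°) = (-0.5000, 0.8660).
Slope in that direction = a·(-0.5000) + b·(0.8660) = −0.40800.
Apparent dip = arctan|0.40800| = 22.20° (true dip is 42.9°, so apparent ≤ true as expected).

22.20°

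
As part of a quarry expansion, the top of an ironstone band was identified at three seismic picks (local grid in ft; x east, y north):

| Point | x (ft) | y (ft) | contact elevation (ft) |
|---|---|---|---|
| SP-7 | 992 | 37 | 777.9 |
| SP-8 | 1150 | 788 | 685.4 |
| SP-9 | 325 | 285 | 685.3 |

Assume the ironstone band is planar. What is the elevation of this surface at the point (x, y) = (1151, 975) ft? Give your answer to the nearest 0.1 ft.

Two edge vectors: SP-7→SP-8 = (158, 751, -92.5), SP-7→SP-9 = (-667, 248, -92.6).
Normal n = (SP-7→SP-8) × (SP-7→SP-9) = (-46602.6, 76328.3, 540101).
So ∂z/∂x = −n_x/n_z = 0.086285 and ∂z/∂y = −n_y/n_z = −0.141322.
Intercept c from SP-7: 777.9 − 85.59 + 5.23 = 697.53.
At (1151, 975): z = 99.3 − 137.8 + 697.53 = 659.1 ft.

659.1 ft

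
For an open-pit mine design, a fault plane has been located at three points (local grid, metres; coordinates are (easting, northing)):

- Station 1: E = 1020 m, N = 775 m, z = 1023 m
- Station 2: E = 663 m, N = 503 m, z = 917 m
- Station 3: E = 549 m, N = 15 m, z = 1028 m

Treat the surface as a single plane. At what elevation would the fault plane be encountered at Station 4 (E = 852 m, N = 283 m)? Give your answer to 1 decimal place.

Two edge vectors: Station 1→Station 2 = (-357, -272, -106), Station 1→Station 3 = (-471, -760, 5).
Normal n = (Station 1→Station 2) × (Station 1→Station 3) = (-81920, 51711, 143208).
So ∂z/∂E = −n_x/n_z = 0.572035 and ∂z/∂N = −n_y/n_z = −0.361090.
Intercept c from Station 1: 1023 − 583.48 + 279.84 = 719.37.
At (852, 283): z = 487.4 − 102.2 + 719.37 = 1104.6 m.

1104.6 m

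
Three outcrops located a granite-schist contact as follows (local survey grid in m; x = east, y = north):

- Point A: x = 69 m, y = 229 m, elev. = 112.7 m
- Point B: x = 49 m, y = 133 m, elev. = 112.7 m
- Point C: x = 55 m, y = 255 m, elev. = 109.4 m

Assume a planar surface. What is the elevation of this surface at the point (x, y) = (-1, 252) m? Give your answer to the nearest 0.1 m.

100.0 m

Let the plane be z = a·x + b·y + c.
Point B−Point A: −20a − 96b = 0;  Point C−Point A: −14a + 26b = −3.3.
Solving gives a = 0.16996, b = −0.03541.
Then c = 112.7 − a·69 − b·229 = 109.08.
At (-1, 252): z = −0.2 − 8.9 + 109.08 = 100.0 m.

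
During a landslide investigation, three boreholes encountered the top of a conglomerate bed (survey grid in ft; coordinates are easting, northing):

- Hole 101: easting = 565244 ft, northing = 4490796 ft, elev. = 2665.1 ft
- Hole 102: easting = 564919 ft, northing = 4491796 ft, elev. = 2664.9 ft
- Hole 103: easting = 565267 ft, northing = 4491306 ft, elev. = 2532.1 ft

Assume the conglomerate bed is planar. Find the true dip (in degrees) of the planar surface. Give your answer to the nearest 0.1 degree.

36.5°

Let the plane be z = a·easting + b·northing + c.
Hole 102−Hole 101: −325a + 1000b = −0.2;  Hole 103−Hole 101: 23a + 510b = −133.
Solving gives a = −0.70410, b = −0.22903.
Gradient magnitude |∇z| = √(a² + b²) = √(0.49575 + 0.05246) = 0.74041.
True dip = arctan(0.74041) = 36.5°, dipping toward ENE (azimuth ≈ 072°).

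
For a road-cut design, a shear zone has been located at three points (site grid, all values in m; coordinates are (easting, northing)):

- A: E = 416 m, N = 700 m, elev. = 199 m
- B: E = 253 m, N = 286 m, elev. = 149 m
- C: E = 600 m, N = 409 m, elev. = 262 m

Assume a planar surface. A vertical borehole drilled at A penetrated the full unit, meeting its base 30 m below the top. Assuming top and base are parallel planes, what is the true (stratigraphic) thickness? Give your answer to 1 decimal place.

Two edge vectors: A→B = (-163, -414, -50), A→C = (184, -291, 63).
Normal n = (A→B) × (A→C) = (-40632, 1069, 123609).
So ∂z/∂E = −n_x/n_z = 0.32871 and ∂z/∂N = −n_y/n_z = −0.00865.
|∇z| = √(a²+b²) = 0.32883, so dip δ = arctan(0.32883) = 18.20°.
True thickness = vertical thickness × cos δ = 30 × cos 18.20° = 28.5 m.

28.5 m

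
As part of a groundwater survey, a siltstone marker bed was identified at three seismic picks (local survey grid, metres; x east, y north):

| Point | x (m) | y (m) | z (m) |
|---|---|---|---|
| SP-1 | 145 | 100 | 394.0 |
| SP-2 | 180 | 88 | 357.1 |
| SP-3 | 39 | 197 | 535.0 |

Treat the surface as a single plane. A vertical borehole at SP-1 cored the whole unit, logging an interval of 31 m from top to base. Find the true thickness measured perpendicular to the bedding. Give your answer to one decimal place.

Let the plane be z = a·x + b·y + c.
SP-2−SP-1: 35a − 12b = −36.9;  SP-3−SP-1: −106a + 97b = 141.
Solving gives a = −0.88898, b = 0.48215.
|∇z| = √(a²+b²) = 1.01131, so dip δ = arctan(1.01131) = 45.32°.
True thickness = vertical thickness × cos δ = 31 × cos 45.32° = 21.8 m.

21.8 m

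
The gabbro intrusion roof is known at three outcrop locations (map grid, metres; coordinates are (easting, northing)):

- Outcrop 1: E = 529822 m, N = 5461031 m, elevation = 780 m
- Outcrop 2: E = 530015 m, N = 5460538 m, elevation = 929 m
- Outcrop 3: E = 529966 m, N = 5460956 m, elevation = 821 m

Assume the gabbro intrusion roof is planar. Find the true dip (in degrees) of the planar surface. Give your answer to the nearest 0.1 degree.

16.1°

Let the plane be z = a·E + b·N + c.
Outcrop 2−Outcrop 1: 193a − 493b = 149;  Outcrop 3−Outcrop 1: 144a − 75b = 41.
Solving gives a = 0.15992, b = −0.23963.
Gradient magnitude |∇z| = √(a² + b²) = √(0.02557 + 0.05742) = 0.28809.
True dip = arctan(0.28809) = 16.1°, dipping toward NNW (azimuth ≈ 326°).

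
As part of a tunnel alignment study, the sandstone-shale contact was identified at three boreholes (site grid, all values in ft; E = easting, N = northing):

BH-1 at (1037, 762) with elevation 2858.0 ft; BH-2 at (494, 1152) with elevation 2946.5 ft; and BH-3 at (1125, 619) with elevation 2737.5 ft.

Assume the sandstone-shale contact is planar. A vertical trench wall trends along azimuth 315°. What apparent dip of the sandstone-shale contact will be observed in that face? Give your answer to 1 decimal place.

Two edge vectors: BH-1→BH-2 = (-543, 390, 88.5), BH-1→BH-3 = (88, -143, -120.5).
Normal n = (BH-1→BH-2) × (BH-1→BH-3) = (-34339.5, -57643.5, 43329).
So ∂z/∂E = −n_x/n_z = 0.79253 and ∂z/∂N = −n_y/n_z = 1.33037.
Unit vector along 315° is (sin 315°, cos 315°) = (-0.7071, 0.7071).
Slope in that direction = a·(-0.7071) + b·(0.7071) = 0.38031.
Apparent dip = arctan|0.38031| = 20.8° (true dip is 57.1°, so apparent ≤ true as expected).

20.8°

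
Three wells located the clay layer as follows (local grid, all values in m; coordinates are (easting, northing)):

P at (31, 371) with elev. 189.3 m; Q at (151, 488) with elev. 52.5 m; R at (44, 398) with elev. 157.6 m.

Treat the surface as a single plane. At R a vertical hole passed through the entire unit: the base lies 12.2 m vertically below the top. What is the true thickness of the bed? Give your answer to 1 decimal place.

7.9 m

Let the plane be z = a·E + b·N + c.
Q−P: 120a + 117b = −136.8;  R−P: 13a + 27b = −31.7.
Solving gives a = 0.00890, b = −1.17836.
|∇z| = √(a²+b²) = 1.17839, so dip δ = arctan(1.17839) = 49.68°.
True thickness = vertical thickness × cos δ = 12.2 × cos 49.68° = 7.9 m.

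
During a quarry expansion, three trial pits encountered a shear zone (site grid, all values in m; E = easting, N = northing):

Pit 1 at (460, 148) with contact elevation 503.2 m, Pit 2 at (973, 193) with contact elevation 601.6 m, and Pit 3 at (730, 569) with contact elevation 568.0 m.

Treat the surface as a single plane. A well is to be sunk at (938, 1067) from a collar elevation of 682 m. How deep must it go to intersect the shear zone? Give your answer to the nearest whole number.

58 m

Two edge vectors: Pit 1→Pit 2 = (513, 45, 98.4), Pit 1→Pit 3 = (270, 421, 64.8).
Normal n = (Pit 1→Pit 2) × (Pit 1→Pit 3) = (-38510.4, -6674.4, 203823).
So ∂z/∂E = −n_x/n_z = 0.18894 and ∂z/∂N = −n_y/n_z = 0.03275.
Intercept c from Pit 1: 503.2 − 86.91 − 4.85 = 411.44.
At (938, 1067): z_contact = 177.2 + 34.9 + 411.44 = 623.6 m.
Depth below ground = 682 − 623.6 = 58 m.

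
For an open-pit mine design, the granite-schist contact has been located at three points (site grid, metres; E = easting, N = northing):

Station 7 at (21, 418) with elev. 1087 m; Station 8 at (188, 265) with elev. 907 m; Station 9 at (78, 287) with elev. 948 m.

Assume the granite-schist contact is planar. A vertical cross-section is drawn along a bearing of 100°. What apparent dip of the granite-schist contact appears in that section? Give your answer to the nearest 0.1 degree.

Two edge vectors: Station 7→Station 8 = (167, -153, -180), Station 7→Station 9 = (57, -131, -139).
Normal n = (Station 7→Station 8) × (Station 7→Station 9) = (-2313, 12953, -13156).
So ∂z/∂E = −n_x/n_z = −0.17581 and ∂z/∂N = −n_y/n_z = 0.98457.
Unit vector along 100° is (sin 100°, cos 100°) = (0.9848, -0.1736).
Slope in that direction = a·(0.9848) + b·(-0.1736) = −0.34411.
Apparent dip = arctan|0.34411| = 19.0° (true dip is 45.0°, so apparent ≤ true as expected).

19.0°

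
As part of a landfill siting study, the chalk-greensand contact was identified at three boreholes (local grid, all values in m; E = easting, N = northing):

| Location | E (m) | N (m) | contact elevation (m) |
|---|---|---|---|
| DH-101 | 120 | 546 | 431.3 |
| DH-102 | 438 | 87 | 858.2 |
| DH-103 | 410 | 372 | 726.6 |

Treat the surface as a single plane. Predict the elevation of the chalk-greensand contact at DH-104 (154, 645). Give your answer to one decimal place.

420.0 m

Two edge vectors: DH-101→DH-102 = (318, -459, 426.9), DH-101→DH-103 = (290, -174, 295.3).
Normal n = (DH-101→DH-102) × (DH-101→DH-103) = (-61262.1, 29895.6, 77778).
So ∂z/∂E = −n_x/n_z = 0.78765 and ∂z/∂N = −n_y/n_z = −0.38437.
Intercept c from DH-101: 431.3 − 94.52 + 209.87 = 546.65.
At (154, 645): z = 121.3 − 247.9 + 546.65 = 420.0 m.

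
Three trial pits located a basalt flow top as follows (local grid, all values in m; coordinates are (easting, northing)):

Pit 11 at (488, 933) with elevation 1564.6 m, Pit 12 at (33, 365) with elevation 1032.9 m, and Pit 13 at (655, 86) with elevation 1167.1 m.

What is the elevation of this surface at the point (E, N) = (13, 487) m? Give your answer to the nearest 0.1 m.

Let the plane be z = a·E + b·N + c.
Pit 12−Pit 11: −455a − 568b = −531.7;  Pit 13−Pit 11: 167a − 847b = −397.5.
Solving gives a = 0.46762, b = 0.56150.
Then c = 1564.6 − a·488 − b·933 = 812.52.
At (13, 487): z = 6.1 + 273.5 + 812.52 = 1092.1 m.

1092.1 m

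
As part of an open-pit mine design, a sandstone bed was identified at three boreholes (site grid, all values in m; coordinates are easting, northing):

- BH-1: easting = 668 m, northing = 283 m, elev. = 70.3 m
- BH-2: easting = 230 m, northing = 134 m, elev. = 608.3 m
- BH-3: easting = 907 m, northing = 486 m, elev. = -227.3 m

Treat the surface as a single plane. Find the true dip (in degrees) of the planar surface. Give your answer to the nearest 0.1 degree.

50.6°

Let the plane be z = a·easting + b·northing + c.
BH-2−BH-1: −438a − 149b = 538;  BH-3−BH-1: 239a + 203b = −297.6.
Solving gives a = −1.21703, b = −0.03315.
Gradient magnitude |∇z| = √(a² + b²) = √(1.48117 + 0.00110) = 1.21749.
True dip = arctan(1.21749) = 50.6°, dipping toward E (azimuth ≈ 088°).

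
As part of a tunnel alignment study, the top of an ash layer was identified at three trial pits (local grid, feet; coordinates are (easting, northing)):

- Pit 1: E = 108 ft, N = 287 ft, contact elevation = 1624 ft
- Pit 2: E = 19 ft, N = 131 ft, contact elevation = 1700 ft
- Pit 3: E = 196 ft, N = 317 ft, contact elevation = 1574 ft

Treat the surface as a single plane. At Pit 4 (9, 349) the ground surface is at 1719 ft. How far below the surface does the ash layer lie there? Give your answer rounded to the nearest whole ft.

Two edge vectors: Pit 1→Pit 2 = (-89, -156, 76), Pit 1→Pit 3 = (88, 30, -50).
Normal n = (Pit 1→Pit 2) × (Pit 1→Pit 3) = (5520, 2238, 11058).
So ∂z/∂E = −n_x/n_z = −0.49919 and ∂z/∂N = −n_y/n_z = −0.20239.
Intercept c from Pit 1: 1624 + 53.91 + 58.09 = 1736.00.
At (9, 349): z_contact = −4.5 − 70.6 + 1736.00 = 1660.9 ft.
Depth below ground = 1719 − 1660.9 = 58 ft.

58 ft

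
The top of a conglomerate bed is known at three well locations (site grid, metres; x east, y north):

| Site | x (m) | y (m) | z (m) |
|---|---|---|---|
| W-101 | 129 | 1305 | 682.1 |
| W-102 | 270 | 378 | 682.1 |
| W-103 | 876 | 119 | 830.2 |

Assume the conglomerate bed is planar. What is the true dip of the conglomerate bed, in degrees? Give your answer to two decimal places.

Two edge vectors: W-101→W-102 = (141, -927, 0), W-101→W-103 = (747, -1186, 148.1).
Normal n = (W-101→W-102) × (W-101→W-103) = (-137288.7, -20882.1, 525243).
So ∂z/∂x = −n_x/n_z = 0.26138 and ∂z/∂y = −n_y/n_z = 0.03976.
Gradient magnitude |∇z| = √(a² + b²) = √(0.06832 + 0.00158) = 0.26439.
True dip = arctan(0.26439) = 14.81°, dipping toward W (azimuth ≈ 261°).

14.81°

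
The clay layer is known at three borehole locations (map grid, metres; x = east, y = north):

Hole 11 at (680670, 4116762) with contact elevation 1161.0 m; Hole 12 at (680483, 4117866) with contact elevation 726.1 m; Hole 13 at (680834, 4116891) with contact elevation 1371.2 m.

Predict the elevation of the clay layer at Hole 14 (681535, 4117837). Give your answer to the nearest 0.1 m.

Two edge vectors: Hole 11→Hole 12 = (-187, 1104, -434.9), Hole 11→Hole 13 = (164, 129, 210.2).
Normal n = (Hole 11→Hole 12) × (Hole 11→Hole 13) = (288162.9, -32016.2, -205179).
So ∂z/∂x = −n_x/n_z = 1.404446361 and ∂z/∂y = −n_y/n_z = −0.156040336.
Intercept c from Hole 11: 1161 − 955964.50 + 642380.92 = −312422.58.
At (681535, 4117837): z = 957179.4 − 642548.7 − 312422.58 = 2208.1 m.

2208.1 m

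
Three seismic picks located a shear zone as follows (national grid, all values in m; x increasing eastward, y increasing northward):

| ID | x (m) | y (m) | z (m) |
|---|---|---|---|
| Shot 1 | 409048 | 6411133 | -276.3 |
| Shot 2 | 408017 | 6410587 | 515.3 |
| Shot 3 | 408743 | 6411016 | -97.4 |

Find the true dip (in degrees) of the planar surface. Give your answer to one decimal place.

51.3°

Two edge vectors: Shot 1→Shot 2 = (-1031, -546, 791.6), Shot 1→Shot 3 = (-305, -117, 178.9).
Normal n = (Shot 1→Shot 2) × (Shot 1→Shot 3) = (-5062.2, -56992.1, -45903).
So ∂z/∂x = −n_x/n_z = −0.11028 and ∂z/∂y = −n_y/n_z = −1.24158.
Gradient magnitude |∇z| = √(a² + b²) = √(0.01216 + 1.54151) = 1.24646.
True dip = arctan(1.24646) = 51.3°, dipping toward N (azimuth ≈ 005°).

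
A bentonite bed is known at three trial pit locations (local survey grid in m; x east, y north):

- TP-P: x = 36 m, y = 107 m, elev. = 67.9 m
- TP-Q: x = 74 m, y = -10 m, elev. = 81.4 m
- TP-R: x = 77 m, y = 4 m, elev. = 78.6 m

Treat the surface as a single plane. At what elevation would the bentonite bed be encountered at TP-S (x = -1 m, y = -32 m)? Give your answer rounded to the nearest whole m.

97 m

Let the plane be z = a·x + b·y + c.
TP-Q−TP-P: 38a − 117b = 13.5;  TP-R−TP-P: 41a − 103b = 10.7.
Solving gives a = −0.15696, b = −0.16636.
Then c = 67.9 − a·36 − b·107 = 91.35.
At (-1, -32): z = 0.2 + 5.3 + 91.35 = 96.8 m.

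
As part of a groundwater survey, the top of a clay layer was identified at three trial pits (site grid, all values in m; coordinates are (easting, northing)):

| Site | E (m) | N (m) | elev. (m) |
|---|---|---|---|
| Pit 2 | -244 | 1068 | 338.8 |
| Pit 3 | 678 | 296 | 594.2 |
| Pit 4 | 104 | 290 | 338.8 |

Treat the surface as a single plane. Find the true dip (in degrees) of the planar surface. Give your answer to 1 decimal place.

Let the plane be z = a·E + b·N + c.
Pit 3−Pit 2: 922a − 772b = 255.4;  Pit 4−Pit 2: 348a − 778b = 0.
Solving gives a = 0.44288, b = 0.19810.
Gradient magnitude |∇z| = √(a² + b²) = √(0.19614 + 0.03924) = 0.48516.
True dip = arctan(0.48516) = 25.9°, dipping toward WSW (azimuth ≈ 246°).

25.9°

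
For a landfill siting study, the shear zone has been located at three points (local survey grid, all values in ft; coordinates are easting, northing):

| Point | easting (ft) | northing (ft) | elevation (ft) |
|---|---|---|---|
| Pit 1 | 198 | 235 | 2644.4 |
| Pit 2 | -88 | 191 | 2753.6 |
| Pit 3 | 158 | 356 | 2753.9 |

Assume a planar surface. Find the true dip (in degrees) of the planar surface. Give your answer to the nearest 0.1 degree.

41.7°

Let the plane be z = a·easting + b·northing + c.
Pit 2−Pit 1: −286a − 44b = 109.2;  Pit 3−Pit 1: −40a + 121b = 109.5.
Solving gives a = −0.49583, b = 0.74105.
Gradient magnitude |∇z| = √(a² + b²) = √(0.24584 + 0.54915) = 0.89163.
True dip = arctan(0.89163) = 41.7°, dipping toward SE (azimuth ≈ 146°).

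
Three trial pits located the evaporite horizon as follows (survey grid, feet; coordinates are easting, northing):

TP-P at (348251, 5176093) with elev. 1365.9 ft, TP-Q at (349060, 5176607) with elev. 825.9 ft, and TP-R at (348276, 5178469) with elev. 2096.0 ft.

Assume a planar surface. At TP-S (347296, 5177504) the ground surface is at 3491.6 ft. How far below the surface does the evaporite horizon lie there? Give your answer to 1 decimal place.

849.8 ft

Two edge vectors: TP-P→TP-Q = (809, 514, -540), TP-P→TP-R = (25, 2376, 730.1).
Normal n = (TP-P→TP-Q) × (TP-P→TP-R) = (1658311.4, -604150.9, 1909334).
So ∂z/∂easting = −n_x/n_z = −0.868528712 and ∂z/∂northing = −n_y/n_z = 0.316419704.
Intercept c from TP-P: 1365.9 + 302465.99 − 1637817.82 = −1333985.92.
At (347296, 5177504): z_contact = −301636.55 + 1638264.29 − 1333985.92 = 2641.81 ft.
Depth below ground = 3491.6 − 2641.81 = 849.8 ft.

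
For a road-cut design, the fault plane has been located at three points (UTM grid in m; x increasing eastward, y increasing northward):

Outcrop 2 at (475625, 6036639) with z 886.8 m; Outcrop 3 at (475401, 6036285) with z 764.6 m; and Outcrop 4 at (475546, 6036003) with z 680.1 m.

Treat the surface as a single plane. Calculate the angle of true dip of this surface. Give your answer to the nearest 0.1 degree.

Let the plane be z = a·x + b·y + c.
Outcrop 3−Outcrop 2: −224a − 354b = −122.2;  Outcrop 4−Outcrop 2: −79a − 636b = −206.7.
Solving gives a = 0.03972, b = 0.32007.
Gradient magnitude |∇z| = √(a² + b²) = √(0.00158 + 0.10244) = 0.32252.
True dip = arctan(0.32252) = 17.9°, dipping toward S (azimuth ≈ 187°).

17.9°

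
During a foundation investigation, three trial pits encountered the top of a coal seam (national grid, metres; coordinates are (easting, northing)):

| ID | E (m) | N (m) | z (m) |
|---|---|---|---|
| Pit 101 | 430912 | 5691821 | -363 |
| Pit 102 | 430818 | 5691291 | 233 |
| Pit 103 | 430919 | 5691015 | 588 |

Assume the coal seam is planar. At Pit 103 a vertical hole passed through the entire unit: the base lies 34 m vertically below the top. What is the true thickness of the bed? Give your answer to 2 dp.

Two edge vectors: Pit 101→Pit 102 = (-94, -530, 596), Pit 101→Pit 103 = (7, -806, 951).
Normal n = (Pit 101→Pit 102) × (Pit 101→Pit 103) = (-23654, 93566, 79474).
So ∂z/∂E = −n_x/n_z = 0.29763 and ∂z/∂N = −n_y/n_z = −1.17732.
|∇z| = √(a²+b²) = 1.21435, so dip δ = arctan(1.21435) = 50.53°.
True thickness = vertical thickness × cos δ = 34 × cos 50.53° = 21.61 m.

21.61 m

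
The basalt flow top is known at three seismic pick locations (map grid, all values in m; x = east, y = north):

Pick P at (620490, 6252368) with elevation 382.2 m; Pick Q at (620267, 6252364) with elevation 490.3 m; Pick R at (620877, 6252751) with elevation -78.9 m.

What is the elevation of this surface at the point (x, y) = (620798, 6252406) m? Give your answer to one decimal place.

209.3 m

Two edge vectors: Pick P→Pick Q = (-223, -4, 108.1), Pick P→Pick R = (387, 383, -461.1).
Normal n = (Pick P→Pick Q) × (Pick P→Pick R) = (-39557.9, -60990.6, -83861).
So ∂z/∂x = −n_x/n_z = −0.471707945 and ∂z/∂y = −n_y/n_z = −0.727282050.
Intercept c from Pick P: 382.2 + 292690.06 + 4547235.02 = 4840307.28.
At (620798, 6252406): z = −292835.3 − 4547262.7 + 4840307.28 = 209.3 m.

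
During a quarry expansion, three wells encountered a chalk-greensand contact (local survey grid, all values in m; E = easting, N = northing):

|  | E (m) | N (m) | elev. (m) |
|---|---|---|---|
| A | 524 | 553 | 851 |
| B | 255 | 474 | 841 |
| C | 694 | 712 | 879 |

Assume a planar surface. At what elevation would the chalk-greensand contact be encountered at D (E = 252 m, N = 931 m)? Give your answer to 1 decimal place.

Let the plane be z = a·E + b·N + c.
B−A: −269a − 79b = −10;  C−A: 170a + 159b = 28.
Solving gives a = −0.02120, b = 0.19877.
Then c = 851 − a·524 − b·553 = 752.19.
At (252, 931): z = −5.3 + 185.1 + 752.19 = 931.9 m.

931.9 m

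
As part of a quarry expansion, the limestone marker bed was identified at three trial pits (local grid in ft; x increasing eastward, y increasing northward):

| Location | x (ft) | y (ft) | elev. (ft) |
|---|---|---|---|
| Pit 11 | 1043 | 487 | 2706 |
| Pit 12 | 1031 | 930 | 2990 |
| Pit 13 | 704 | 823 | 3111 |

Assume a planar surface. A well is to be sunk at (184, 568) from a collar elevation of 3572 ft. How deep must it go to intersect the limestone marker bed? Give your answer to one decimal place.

321.7 ft

Let the plane be z = a·x + b·y + c.
Pit 12−Pit 11: −12a + 443b = 284;  Pit 13−Pit 11: −339a + 336b = 405.
Solving gives a = −0.574710, b = 0.625516.
Then c = 2706 − a·1043 − b·487 = 3000.80.
At (184, 568): z_contact = −105.75 + 355.29 + 3000.80 = 3250.34 ft.
Depth below ground = 3572 − 3250.34 = 321.7 ft.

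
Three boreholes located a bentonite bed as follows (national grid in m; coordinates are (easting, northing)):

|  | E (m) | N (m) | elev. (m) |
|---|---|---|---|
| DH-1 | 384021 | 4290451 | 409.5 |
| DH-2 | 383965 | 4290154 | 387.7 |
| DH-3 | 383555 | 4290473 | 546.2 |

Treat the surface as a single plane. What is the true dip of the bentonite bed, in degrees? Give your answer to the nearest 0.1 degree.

Two edge vectors: DH-1→DH-2 = (-56, -297, -21.8), DH-1→DH-3 = (-466, 22, 136.7).
Normal n = (DH-1→DH-2) × (DH-1→DH-3) = (-40120.3, 17814, -139634).
So ∂z/∂E = −n_x/n_z = −0.28732 and ∂z/∂N = −n_y/n_z = 0.12758.
Gradient magnitude |∇z| = √(a² + b²) = √(0.08256 + 0.01628) = 0.31437.
True dip = arctan(0.31437) = 17.5°, dipping toward ESE (azimuth ≈ 114°).

17.5°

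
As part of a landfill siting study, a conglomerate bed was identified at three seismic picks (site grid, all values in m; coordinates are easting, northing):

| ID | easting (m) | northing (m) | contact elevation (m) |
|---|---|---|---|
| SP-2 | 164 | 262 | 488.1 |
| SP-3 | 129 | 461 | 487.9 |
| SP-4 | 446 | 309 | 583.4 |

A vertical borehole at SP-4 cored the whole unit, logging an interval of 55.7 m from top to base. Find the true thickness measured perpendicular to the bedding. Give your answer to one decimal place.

Let the plane be z = a·easting + b·northing + c.
SP-3−SP-2: −35a + 199b = −0.2;  SP-4−SP-2: 282a + 47b = 95.3.
Solving gives a = 0.32848, b = 0.05677.
|∇z| = √(a²+b²) = 0.33335, so dip δ = arctan(0.33335) = 18.44°.
True thickness = vertical thickness × cos δ = 55.7 × cos 18.44° = 52.8 m.

52.8 m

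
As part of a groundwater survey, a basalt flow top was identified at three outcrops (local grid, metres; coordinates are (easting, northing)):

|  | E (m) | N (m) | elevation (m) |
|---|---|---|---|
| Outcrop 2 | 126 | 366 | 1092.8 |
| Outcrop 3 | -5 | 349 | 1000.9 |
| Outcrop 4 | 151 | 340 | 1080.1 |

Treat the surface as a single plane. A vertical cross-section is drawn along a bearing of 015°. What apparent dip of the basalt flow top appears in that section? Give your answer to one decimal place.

Let the plane be z = a·E + b·N + c.
Outcrop 3−Outcrop 2: −131a − 17b = −91.9;  Outcrop 4−Outcrop 2: 25a − 26b = −12.7.
Solving gives a = 0.56735, b = 1.03399.
Unit vector along 015° is (sin 15°, cos 15°) = (0.2588, 0.9659).
Slope in that direction = a·(0.2588) + b·(0.9659) = 1.14559.
Apparent dip = arctan|1.14559| = 48.9° (true dip is 49.7°, so apparent ≤ true as expected).

48.9°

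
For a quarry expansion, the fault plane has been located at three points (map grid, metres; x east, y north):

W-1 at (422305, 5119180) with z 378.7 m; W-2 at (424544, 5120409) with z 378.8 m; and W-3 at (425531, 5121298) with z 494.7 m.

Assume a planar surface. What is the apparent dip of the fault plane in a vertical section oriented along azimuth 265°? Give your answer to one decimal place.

8.7°

Two edge vectors: W-1→W-2 = (2239, 1229, 0.1), W-1→W-3 = (3226, 2118, 116).
Normal n = (W-1→W-2) × (W-1→W-3) = (142352.2, -259401.4, 777448).
So ∂z/∂x = −n_x/n_z = −0.18310 and ∂z/∂y = −n_y/n_z = 0.33366.
Unit vector along 265° is (sin 265°, cos 265°) = (-0.9962, -0.0872).
Slope in that direction = a·(-0.9962) + b·(-0.0872) = 0.15332.
Apparent dip = arctan|0.15332| = 8.7° (true dip is 20.8°, so apparent ≤ true as expected).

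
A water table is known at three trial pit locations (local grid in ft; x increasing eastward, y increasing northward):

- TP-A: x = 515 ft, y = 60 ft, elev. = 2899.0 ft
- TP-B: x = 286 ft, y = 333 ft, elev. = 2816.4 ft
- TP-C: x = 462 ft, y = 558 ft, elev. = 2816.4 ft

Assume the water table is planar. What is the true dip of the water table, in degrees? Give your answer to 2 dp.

Let the plane be z = a·x + b·y + c.
TP-B−TP-A: −229a + 273b = −82.6;  TP-C−TP-A: −53a + 498b = −82.6.
Solving gives a = 0.18665, b = −0.14600.
Gradient magnitude |∇z| = √(a² + b²) = √(0.03484 + 0.02132) = 0.23697.
True dip = arctan(0.23697) = 13.33°, dipping toward NW (azimuth ≈ 308°).

13.33°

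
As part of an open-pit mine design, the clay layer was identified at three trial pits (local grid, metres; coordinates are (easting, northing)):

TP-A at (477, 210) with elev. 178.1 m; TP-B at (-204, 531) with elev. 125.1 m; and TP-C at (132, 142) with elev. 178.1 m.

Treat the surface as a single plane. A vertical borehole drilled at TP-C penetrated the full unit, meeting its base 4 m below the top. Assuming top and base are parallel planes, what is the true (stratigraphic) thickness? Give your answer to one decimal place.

Two edge vectors: TP-A→TP-B = (-681, 321, -53), TP-A→TP-C = (-345, -68, 0).
Normal n = (TP-A→TP-B) × (TP-A→TP-C) = (-3604, 18285, 157053).
So ∂z/∂E = −n_x/n_z = 0.02295 and ∂z/∂N = −n_y/n_z = −0.11643.
|∇z| = √(a²+b²) = 0.11867, so dip δ = arctan(0.11867) = 6.77°.
True thickness = vertical thickness × cos δ = 4 × cos 6.77° = 4.0 m.

4.0 m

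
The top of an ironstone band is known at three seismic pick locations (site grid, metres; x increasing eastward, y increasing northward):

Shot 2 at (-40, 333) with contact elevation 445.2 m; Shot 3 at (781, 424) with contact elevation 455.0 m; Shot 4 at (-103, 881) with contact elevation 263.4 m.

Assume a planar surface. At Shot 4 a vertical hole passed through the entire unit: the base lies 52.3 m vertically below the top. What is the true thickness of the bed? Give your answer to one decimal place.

49.7 m

Let the plane be z = a·x + b·y + c.
Shot 3−Shot 2: 821a + 91b = 9.8;  Shot 4−Shot 2: −63a + 548b = −181.8.
Solving gives a = 0.04810, b = −0.32622.
|∇z| = √(a²+b²) = 0.32975, so dip δ = arctan(0.32975) = 18.25°.
True thickness = vertical thickness × cos δ = 52.3 × cos 18.25° = 49.7 m.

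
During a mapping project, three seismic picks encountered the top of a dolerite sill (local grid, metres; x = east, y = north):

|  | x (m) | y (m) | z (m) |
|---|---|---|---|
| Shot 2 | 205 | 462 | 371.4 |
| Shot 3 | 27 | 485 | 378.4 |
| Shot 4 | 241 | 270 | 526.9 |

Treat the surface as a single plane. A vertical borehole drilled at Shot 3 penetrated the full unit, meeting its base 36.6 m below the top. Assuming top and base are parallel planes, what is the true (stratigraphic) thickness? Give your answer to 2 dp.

27.88 m

Two edge vectors: Shot 2→Shot 3 = (-178, 23, 7), Shot 2→Shot 4 = (36, -192, 155.5).
Normal n = (Shot 2→Shot 3) × (Shot 2→Shot 4) = (4920.5, 27931, 33348).
So ∂z/∂x = −n_x/n_z = −0.14755 and ∂z/∂y = −n_y/n_z = −0.83756.
|∇z| = √(a²+b²) = 0.85046, so dip δ = arctan(0.85046) = 40.38°.
True thickness = vertical thickness × cos δ = 36.6 × cos 40.38° = 27.88 m.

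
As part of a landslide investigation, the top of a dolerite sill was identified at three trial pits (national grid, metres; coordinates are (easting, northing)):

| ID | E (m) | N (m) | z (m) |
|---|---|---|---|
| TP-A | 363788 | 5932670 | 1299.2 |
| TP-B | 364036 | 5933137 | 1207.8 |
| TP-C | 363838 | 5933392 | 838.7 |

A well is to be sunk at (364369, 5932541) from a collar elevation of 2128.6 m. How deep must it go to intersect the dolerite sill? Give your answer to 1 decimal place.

182.4 m

Let the plane be z = a·E + b·N + c.
TP-B−TP-A: 248a + 467b = −91.4;  TP-C−TP-A: 50a + 722b = −460.5.
Solving gives a = 0.957334335, b = −0.704109026.
Then c = 1299.2 − a·363788 − b·5932670 = 3830278.95.
At (364369, 5932541): z_contact = 348822.95 − 4177155.67 + 3830278.95 = 1946.24 m.
Depth below ground = 2128.6 − 1946.24 = 182.4 m.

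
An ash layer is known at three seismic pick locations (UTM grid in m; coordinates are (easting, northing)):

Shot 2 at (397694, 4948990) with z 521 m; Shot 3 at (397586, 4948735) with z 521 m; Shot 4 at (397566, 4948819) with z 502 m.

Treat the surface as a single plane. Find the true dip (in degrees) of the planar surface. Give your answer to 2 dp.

20.37°

Let the plane be z = a·E + b·N + c.
Shot 3−Shot 2: −108a − 255b = 0;  Shot 4−Shot 2: −128a − 171b = −19.
Solving gives a = 0.34187, b = −0.14479.
Gradient magnitude |∇z| = √(a² + b²) = √(0.11688 + 0.02096) = 0.37127.
True dip = arctan(0.37127) = 20.37°, dipping toward WNW (azimuth ≈ 293°).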